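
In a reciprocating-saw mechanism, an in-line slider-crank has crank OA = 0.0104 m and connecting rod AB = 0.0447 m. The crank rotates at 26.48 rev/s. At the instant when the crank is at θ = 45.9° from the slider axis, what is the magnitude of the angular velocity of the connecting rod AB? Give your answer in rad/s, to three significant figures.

27.3

ω = 166.4 rad/s (converted from 26.48 rev/s).
The rod makes angle φ with the slider axis where L sinφ = r sinθ; differentiating, L cosφ·φ̇ = r ω cosθ.
L cosφ = √(L² − r² sin²θ) = 0.044072 m.
|ω_rod| = r ω |cosθ| / √(L² − r² sin²θ) = 0.0104·166.4·0.69591/0.044072 = 27.323 rad/s.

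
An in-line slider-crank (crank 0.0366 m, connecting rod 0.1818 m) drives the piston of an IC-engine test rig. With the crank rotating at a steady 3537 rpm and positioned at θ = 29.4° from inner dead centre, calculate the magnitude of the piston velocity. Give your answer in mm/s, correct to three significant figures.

ω = 2π·3537/60 = 370.4 rad/s
For an in-line slider-crank, x = r cosθ + √(L² − r² sin²θ), so v = −rω sinθ·[1 + r cosθ/√(L² − r² sin²θ)].
With r = 0.0366 m, L = 0.1818 m, θ = 29.4°: √(L² − r² sin²θ) = 0.18091 m.
v = −0.0366·370.4·0.49090·[1 + 0.0366·0.87121/0.18091] = -7.8279 m/s.
|v| = 7.8279 m/s = 7827.9 mm/s.

7830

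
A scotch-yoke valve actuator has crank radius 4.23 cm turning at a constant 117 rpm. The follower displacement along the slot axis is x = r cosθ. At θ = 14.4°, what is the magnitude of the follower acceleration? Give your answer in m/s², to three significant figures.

ω = 12.25 rad/s (from 117 rpm).
x = r cosθ ⇒ ẍ = −rω² cosθ (ω constant).
|a| = rω²|cosθ| = 0.0423·(12.25)²·|cos 14.4°| = 6.1504 m/s².

6.15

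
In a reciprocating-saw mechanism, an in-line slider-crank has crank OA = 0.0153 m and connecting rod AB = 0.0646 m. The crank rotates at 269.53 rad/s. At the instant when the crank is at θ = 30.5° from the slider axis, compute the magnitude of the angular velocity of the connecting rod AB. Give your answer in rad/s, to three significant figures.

ω = 269.5 rad/s
The rod makes angle φ with the slider axis where L sinφ = r sinθ; differentiating, L cosφ·φ̇ = r ω cosθ.
L cosφ = √(L² − r² sin²θ) = 0.064132 m.
|ω_rod| = r ω |cosθ| / √(L² − r² sin²θ) = 0.0153·269.5·0.86163/0.064132 = 55.405 rad/s.

55.4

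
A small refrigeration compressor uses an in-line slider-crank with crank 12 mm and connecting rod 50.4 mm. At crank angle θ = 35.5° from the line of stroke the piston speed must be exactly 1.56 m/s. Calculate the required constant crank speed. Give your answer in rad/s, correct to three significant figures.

187

For an in-line slider-crank, |v_piston| = rω|sinθ|·[1 + r cosθ/√(L² − r² sin²θ)].
With r = 0.012 m, L = 0.0504 m, θ = 35.5°: the bracketed kinematic factor |dx/dθ| = 0.0083323 m.
ω = v/|dx/dθ| = 1.56/0.0083323 = 187.22 rad/s.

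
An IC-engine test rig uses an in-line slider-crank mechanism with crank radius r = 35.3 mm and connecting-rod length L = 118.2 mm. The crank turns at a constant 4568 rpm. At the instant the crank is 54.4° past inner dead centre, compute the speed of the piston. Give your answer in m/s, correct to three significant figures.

ω = 2π·4568/60 = 478.4 rad/s
For an in-line slider-crank, x = r cosθ + √(L² − r² sin²θ), so v = −rω sinθ·[1 + r cosθ/√(L² − r² sin²θ)].
With r = 0.0353 m, L = 0.1182 m, θ = 54.4°: √(L² − r² sin²θ) = 0.11466 m.
v = −0.0353·478.4·0.81310·[1 + 0.0353·0.58212/0.11466] = -16.191 m/s.
|v| = 16.191 m/s.

16.2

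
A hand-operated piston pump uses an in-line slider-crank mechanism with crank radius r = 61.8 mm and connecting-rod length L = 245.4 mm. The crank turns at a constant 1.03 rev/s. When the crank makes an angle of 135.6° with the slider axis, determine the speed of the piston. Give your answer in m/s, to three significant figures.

0.229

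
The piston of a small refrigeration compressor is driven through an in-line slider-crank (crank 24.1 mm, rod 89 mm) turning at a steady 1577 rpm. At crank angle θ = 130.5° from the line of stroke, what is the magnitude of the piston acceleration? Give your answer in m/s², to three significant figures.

ω = 2π·1577/60 = 165.1 rad/s
x(θ) = r cosθ + √(L² − r² sin²θ); with ω constant, a = ω²·d²x/dθ².
d²x/dθ² = −r cosθ − r²(cos2θ)/√u − r⁴ sin²2θ/(4u^{3/2}),  u = L² − r² sin²θ = 0.00758517 m².
Substituting r = 0.0241 m, L = 0.089 m, θ = 130.5°: d²x/dθ² = +0.01657 m.
a = ω²·d²x/dθ² = (165.1)²·(+0.01657) = +451.91 m/s²;  |a| = 451.91 m/s².

452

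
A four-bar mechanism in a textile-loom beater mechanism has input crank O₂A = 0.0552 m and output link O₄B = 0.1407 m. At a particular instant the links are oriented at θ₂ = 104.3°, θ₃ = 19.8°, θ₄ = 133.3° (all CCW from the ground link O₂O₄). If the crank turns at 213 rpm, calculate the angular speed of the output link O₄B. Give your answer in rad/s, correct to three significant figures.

ω₂ = 22.31 rad/s (from 213 rpm).
Differentiating the loop-closure r₂e^{iθ₂}+r₃e^{iθ₃}=r₁+r₄e^{iθ₄} gives r₂ω₂e^{iθ₂}+r₃ω₃e^{iθ₃}=r₄ω₄e^{iθ₄}.
Eliminating the other unknown: ω₄ = r₂ω₂ sin(θ₂−θ₃) / [r₄ sin(θ₄−θ₃)].
Numerator sine = +0.99540; denominator sine = +0.91706.
Result = 0.0552·22.31·(+0.99540) / (0.1407·(+0.91706)) = +9.4984 rad/s; magnitude 9.4984 rad/s.

9.50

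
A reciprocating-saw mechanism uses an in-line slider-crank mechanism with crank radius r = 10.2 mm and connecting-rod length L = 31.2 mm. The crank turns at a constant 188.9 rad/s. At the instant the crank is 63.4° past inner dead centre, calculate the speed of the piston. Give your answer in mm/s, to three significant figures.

1990

ω = 188.9 rad/s
For an in-line slider-crank, x = r cosθ + √(L² − r² sin²θ), so v = −rω sinθ·[1 + r cosθ/√(L² − r² sin²θ)].
With r = 0.0102 m, L = 0.0312 m, θ = 63.4°: √(L² − r² sin²θ) = 0.029837 m.
v = −0.0102·188.9·0.89415·[1 + 0.0102·0.44776/0.029837] = -1.9866 m/s.
|v| = 1.9866 m/s = 1986.6 mm/s.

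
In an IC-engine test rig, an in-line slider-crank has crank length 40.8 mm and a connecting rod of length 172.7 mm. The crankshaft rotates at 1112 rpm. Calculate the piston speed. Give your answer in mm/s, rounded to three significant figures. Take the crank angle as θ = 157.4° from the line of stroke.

1430

ω = 2π·1112/60 = 116.4 rad/s
For an in-line slider-crank, x = r cosθ + √(L² − r² sin²θ), so v = −rω sinθ·[1 + r cosθ/√(L² − r² sin²θ)].
With r = 0.0408 m, L = 0.1727 m, θ = 157.4°: √(L² − r² sin²θ) = 0.17199 m.
v = −0.0408·116.4·0.38430·[1 + 0.0408·-0.92321/0.17199] = -1.4259 m/s.
|v| = 1.4259 m/s = 1425.9 mm/s.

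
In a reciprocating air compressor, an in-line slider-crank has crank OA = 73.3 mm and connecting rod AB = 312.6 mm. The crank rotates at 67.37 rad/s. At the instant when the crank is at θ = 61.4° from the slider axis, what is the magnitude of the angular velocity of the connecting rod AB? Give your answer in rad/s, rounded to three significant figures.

7.73

ω = 67.37 rad/s
The rod makes angle φ with the slider axis where L sinφ = r sinθ; differentiating, L cosφ·φ̇ = r ω cosθ.
L cosφ = √(L² − r² sin²θ) = 0.3059 m.
|ω_rod| = r ω |cosθ| / √(L² − r² sin²θ) = 0.0733·67.37·0.47869/0.3059 = 7.7276 rad/s.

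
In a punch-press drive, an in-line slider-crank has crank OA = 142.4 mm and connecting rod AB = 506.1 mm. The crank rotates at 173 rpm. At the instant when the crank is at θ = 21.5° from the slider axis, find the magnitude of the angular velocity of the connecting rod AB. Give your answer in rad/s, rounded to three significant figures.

4.77

ω = 18.12 rad/s (converted from 173 rpm).
The rod makes angle φ with the slider axis where L sinφ = r sinθ; differentiating, L cosφ·φ̇ = r ω cosθ.
L cosφ = √(L² − r² sin²θ) = 0.5034 m.
|ω_rod| = r ω |cosθ| / √(L² − r² sin²θ) = 0.1424·18.12·0.93042/0.5034 = 4.7681 rad/s.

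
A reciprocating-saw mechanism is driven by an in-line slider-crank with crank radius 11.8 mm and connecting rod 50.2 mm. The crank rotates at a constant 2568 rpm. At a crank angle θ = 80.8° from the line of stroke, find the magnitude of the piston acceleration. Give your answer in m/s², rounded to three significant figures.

58.9

ω = 2π·2568/60 = 268.9 rad/s
x(θ) = r cosθ + √(L² − r² sin²θ); with ω constant, a = ω²·d²x/dθ².
d²x/dθ² = −r cosθ − r²(cos2θ)/√u − r⁴ sin²2θ/(4u^{3/2}),  u = L² − r² sin²θ = 0.00238436 m².
Substituting r = 0.0118 m, L = 0.0502 m, θ = 80.8°: d²x/dθ² = +0.000815 m.
a = ω²·d²x/dθ² = (268.9)²·(+0.000815) = +58.94 m/s²;  |a| = 58.94 m/s².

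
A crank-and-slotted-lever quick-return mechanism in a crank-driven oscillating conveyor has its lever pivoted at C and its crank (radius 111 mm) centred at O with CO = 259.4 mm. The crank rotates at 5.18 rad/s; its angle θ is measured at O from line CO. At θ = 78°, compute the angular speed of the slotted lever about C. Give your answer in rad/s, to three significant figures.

ω = 5.18 rad/s
Crank pin A relative to C: A = (d + r cosθ, r sinθ); lever angle φ = atan2(r sinθ, d + r cosθ).
Differentiating tanφ: φ̇ = rω(d cosθ + r)/(d² + r² + 2dr cosθ).
d² + r² + 2dr cosθ = |CA|² = 0.0915823 m²;  d cosθ + r = +0.16493 m.
|ω_lever| = |0.111·5.18·+0.16493| / 0.0915823 = 1.0355 rad/s.

1.04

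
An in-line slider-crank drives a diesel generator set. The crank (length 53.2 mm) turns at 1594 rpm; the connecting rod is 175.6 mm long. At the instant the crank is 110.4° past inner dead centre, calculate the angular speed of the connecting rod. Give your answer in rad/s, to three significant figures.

ω = 166.9 rad/s (converted from 1594 rpm).
The rod makes angle φ with the slider axis where L sinφ = r sinθ; differentiating, L cosφ·φ̇ = r ω cosθ.
L cosφ = √(L² − r² sin²θ) = 0.16837 m.
|ω_rod| = r ω |cosθ| / √(L² − r² sin²θ) = 0.0532·166.9·0.34857/0.16837 = 18.385 rad/s.

18.4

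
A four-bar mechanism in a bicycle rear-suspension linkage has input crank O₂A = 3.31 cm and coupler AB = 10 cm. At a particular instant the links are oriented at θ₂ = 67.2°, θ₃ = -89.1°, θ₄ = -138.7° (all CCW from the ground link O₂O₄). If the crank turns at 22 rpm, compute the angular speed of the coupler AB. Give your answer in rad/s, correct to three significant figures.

ω₂ = 2.304 rad/s (from 22 rpm).
Differentiating the loop-closure r₂e^{iθ₂}+r₃e^{iθ₃}=r₁+r₄e^{iθ₄} gives r₂ω₂e^{iθ₂}+r₃ω₃e^{iθ₃}=r₄ω₄e^{iθ₄}.
Eliminating the other unknown: ω₃ = r₂ω₂ sin(θ₄−θ₂) / [r₃ sin(θ₃−θ₄)].
Numerator sine = +0.43680; denominator sine = +0.76154.
Result = 0.0331·2.304·(+0.43680) / (0.1·(+0.76154)) = +0.43739 rad/s; magnitude 0.43739 rad/s.

0.437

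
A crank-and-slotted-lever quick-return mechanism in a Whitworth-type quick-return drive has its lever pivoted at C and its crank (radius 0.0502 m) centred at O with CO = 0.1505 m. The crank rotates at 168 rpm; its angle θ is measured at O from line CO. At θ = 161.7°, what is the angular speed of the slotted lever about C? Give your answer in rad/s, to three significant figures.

ω = 17.59 rad/s (from 168 rpm).
Crank pin A relative to C: A = (d + r cosθ, r sinθ); lever angle φ = atan2(r sinθ, d + r cosθ).
Differentiating tanφ: φ̇ = rω(d cosθ + r)/(d² + r² + 2dr cosθ).
d² + r² + 2dr cosθ = |CA|² = 0.0108243 m²;  d cosθ + r = -0.092689 m.
|ω_lever| = |0.0502·17.59·-0.092689| / 0.0108243 = 7.5626 rad/s.

7.56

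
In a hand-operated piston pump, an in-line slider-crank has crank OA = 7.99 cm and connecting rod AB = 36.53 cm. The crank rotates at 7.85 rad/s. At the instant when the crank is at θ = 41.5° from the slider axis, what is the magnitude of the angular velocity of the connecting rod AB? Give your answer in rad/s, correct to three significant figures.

1.30

ω = 7.85 rad/s
The rod makes angle φ with the slider axis where L sinφ = r sinθ; differentiating, L cosφ·φ̇ = r ω cosθ.
L cosφ = √(L² − r² sin²θ) = 0.36144 m.
|ω_rod| = r ω |cosθ| / √(L² − r² sin²θ) = 0.0799·7.85·0.74896/0.36144 = 1.2997 rad/s.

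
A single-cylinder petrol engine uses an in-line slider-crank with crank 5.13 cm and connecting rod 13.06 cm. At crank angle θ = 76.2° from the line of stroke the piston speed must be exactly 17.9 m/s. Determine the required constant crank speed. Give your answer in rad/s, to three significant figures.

326

For an in-line slider-crank, |v_piston| = rω|sinθ|·[1 + r cosθ/√(L² − r² sin²θ)].
With r = 0.0513 m, L = 0.1306 m, θ = 76.2°: the bracketed kinematic factor |dx/dθ| = 0.054869 m.
ω = v/|dx/dθ| = 17.9/0.054869 = 326.23 rad/s.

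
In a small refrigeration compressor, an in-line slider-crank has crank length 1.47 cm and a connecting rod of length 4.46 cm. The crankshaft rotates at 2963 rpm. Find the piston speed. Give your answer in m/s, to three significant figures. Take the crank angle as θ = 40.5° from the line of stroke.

3.72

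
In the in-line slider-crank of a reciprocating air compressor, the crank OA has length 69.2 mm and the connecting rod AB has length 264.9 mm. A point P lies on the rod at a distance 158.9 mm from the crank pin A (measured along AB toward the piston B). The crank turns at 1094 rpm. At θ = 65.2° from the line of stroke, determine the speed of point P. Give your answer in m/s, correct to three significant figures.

ω = 114.6 rad/s.  Crank-pin speed |V_A| = rω = 7.9278 m/s, perpendicular to OA.
Rod angle: sinφ = −(r/L) sinθ ⇒ φ = -13.718°; ω_rod = −rω cosθ/√(L²−r²sin²θ) = -12.922 rad/s.
V_P = V_A + ω_rod × AP, with AP = 0.1589 m along the rod.
Components: V_Px = −rω sinθ − a·ω_rod·sinφ = -7.6836 m/s;  V_Py = rω cosθ + a·ω_rod·cosφ = +1.3306 m/s.
|V_P| = √(V_Px² + V_Py²) = 7.7979 m/s.

7.80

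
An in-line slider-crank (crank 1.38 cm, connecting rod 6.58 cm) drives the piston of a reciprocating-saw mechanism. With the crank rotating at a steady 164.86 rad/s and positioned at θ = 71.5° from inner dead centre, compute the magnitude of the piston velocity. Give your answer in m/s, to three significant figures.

2.30

ω = 164.9 rad/s
For an in-line slider-crank, x = r cosθ + √(L² − r² sin²θ), so v = −rω sinθ·[1 + r cosθ/√(L² − r² sin²θ)].
With r = 0.0138 m, L = 0.0658 m, θ = 71.5°: √(L² − r² sin²θ) = 0.064485 m.
v = −0.0138·164.9·0.94832·[1 + 0.0138·0.31730/0.064485] = -2.304 m/s.
|v| = 2.304 m/s.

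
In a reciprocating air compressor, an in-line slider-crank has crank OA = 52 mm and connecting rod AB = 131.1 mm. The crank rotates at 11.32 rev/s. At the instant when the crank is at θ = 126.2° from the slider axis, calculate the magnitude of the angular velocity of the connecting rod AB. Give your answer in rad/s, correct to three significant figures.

17.6

ω = 71.13 rad/s (converted from 11.32 rev/s).
The rod makes angle φ with the slider axis where L sinφ = r sinθ; differentiating, L cosφ·φ̇ = r ω cosθ.
L cosφ = √(L² − r² sin²θ) = 0.1242 m.
|ω_rod| = r ω |cosθ| / √(L² − r² sin²θ) = 0.052·71.13·0.59061/0.1242 = 17.587 rad/s.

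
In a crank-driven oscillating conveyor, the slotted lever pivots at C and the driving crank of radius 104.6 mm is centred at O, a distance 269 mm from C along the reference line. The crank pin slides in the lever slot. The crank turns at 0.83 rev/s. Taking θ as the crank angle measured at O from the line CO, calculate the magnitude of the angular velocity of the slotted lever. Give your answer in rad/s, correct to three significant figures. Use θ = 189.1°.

ω = 5.215 rad/s (from 0.83 rev/s).
Crank pin A relative to C: A = (d + r cosθ, r sinθ); lever angle φ = atan2(r sinθ, d + r cosθ).
Differentiating tanφ: φ̇ = rω(d cosθ + r)/(d² + r² + 2dr cosθ).
d² + r² + 2dr cosθ = |CA|² = 0.0277356 m²;  d cosθ + r = -0.16101 m.
|ω_lever| = |0.1046·5.215·-0.16101| / 0.0277356 = 3.1668 rad/s.

3.17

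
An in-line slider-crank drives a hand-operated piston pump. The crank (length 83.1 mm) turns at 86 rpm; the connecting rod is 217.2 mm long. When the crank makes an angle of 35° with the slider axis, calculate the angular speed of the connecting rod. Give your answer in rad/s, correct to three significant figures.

ω = 9.006 rad/s (converted from 86 rpm).
The rod makes angle φ with the slider axis where L sinφ = r sinθ; differentiating, L cosφ·φ̇ = r ω cosθ.
L cosφ = √(L² − r² sin²θ) = 0.21191 m.
|ω_rod| = r ω |cosθ| / √(L² − r² sin²θ) = 0.0831·9.006·0.81915/0.21191 = 2.893 rad/s.

2.89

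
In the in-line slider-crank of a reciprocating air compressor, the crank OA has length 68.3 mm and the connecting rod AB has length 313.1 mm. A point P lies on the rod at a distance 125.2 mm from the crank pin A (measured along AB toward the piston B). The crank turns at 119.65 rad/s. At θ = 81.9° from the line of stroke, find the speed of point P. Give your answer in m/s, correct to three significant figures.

8.22

ω = 119.7 rad/s.  Crank-pin speed |V_A| = rω = 8.1721 m/s, perpendicular to OA.
Rod angle: sinφ = −(r/L) sinθ ⇒ φ = -12.472°; ω_rod = −rω cosθ/√(L²−r²sin²θ) = -3.7665 rad/s.
V_P = V_A + ω_rod × AP, with AP = 0.1252 m along the rod.
Components: V_Px = −rω sinθ − a·ω_rod·sinφ = -8.1924 m/s;  V_Py = rω cosθ + a·ω_rod·cosφ = +0.69102 m/s.
|V_P| = √(V_Px² + V_Py²) = 8.2215 m/s.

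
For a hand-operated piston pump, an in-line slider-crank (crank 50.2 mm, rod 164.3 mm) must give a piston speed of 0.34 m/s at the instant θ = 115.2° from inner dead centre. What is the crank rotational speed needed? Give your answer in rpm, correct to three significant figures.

For an in-line slider-crank, |v_piston| = rω|sinθ|·[1 + r cosθ/√(L² − r² sin²θ)].
With r = 0.0502 m, L = 0.1643 m, θ = 115.2°: the bracketed kinematic factor |dx/dθ| = 0.039274 m.
ω = v/|dx/dθ| = 0.34/0.039274 = 8.6572 rad/s.
N = 60ω/(2π) = 82.67 rpm.

82.7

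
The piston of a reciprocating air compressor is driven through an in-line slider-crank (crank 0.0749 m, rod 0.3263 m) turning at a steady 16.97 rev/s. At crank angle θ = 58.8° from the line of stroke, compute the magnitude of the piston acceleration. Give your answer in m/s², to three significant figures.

ω = 2π·17 = 106.6 rad/s
x(θ) = r cosθ + √(L² − r² sin²θ); with ω constant, a = ω²·d²x/dθ².
d²x/dθ² = −r cosθ − r²(cos2θ)/√u − r⁴ sin²2θ/(4u^{3/2}),  u = L² − r² sin²θ = 0.102367 m².
Substituting r = 0.0749 m, L = 0.3263 m, θ = 58.8°: d²x/dθ² = -0.030865 m.
a = ω²·d²x/dθ² = (106.6)²·(-0.030865) = -350.91 m/s²;  |a| = 350.91 m/s².

351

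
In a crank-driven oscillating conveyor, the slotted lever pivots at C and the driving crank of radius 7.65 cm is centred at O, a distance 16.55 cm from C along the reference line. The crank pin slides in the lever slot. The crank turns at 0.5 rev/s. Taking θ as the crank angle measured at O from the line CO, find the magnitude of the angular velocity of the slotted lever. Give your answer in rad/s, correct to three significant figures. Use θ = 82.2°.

ω = 3.142 rad/s (from 0.5 rev/s).
Crank pin A relative to C: A = (d + r cosθ, r sinθ); lever angle φ = atan2(r sinθ, d + r cosθ).
Differentiating tanφ: φ̇ = rω(d cosθ + r)/(d² + r² + 2dr cosθ).
d² + r² + 2dr cosθ = |CA|² = 0.036679 m²;  d cosθ + r = +0.098961 m.
|ω_lever| = |0.0765·3.142·+0.098961| / 0.036679 = 0.64842 rad/s.

0.648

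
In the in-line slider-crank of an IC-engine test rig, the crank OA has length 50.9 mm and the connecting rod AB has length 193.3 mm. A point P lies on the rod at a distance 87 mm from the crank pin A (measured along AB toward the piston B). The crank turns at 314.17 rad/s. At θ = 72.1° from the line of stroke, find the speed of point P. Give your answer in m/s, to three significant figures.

ω = 314.2 rad/s.  Crank-pin speed |V_A| = rω = 15.991 m/s, perpendicular to OA.
Rod angle: sinφ = −(r/L) sinθ ⇒ φ = -14.512°; ω_rod = −rω cosθ/√(L²−r²sin²θ) = -26.265 rad/s.
V_P = V_A + ω_rod × AP, with AP = 0.087 m along the rod.
Components: V_Px = −rω sinθ − a·ω_rod·sinφ = -15.79 m/s;  V_Py = rω cosθ + a·ω_rod·cosφ = +2.7029 m/s.
|V_P| = √(V_Px² + V_Py²) = 16.019 m/s.

16.0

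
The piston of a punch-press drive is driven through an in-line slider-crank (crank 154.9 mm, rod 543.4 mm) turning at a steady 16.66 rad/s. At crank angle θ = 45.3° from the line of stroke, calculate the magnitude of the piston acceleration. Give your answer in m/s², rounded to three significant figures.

ω = 16.66 rad/s
x(θ) = r cosθ + √(L² − r² sin²θ); with ω constant, a = ω²·d²x/dθ².
d²x/dθ² = −r cosθ − r²(cos2θ)/√u − r⁴ sin²2θ/(4u^{3/2}),  u = L² − r² sin²θ = 0.283161 m².
Substituting r = 0.1549 m, L = 0.5434 m, θ = 45.3°: d²x/dθ² = -0.10944 m.
a = ω²·d²x/dθ² = (16.66)²·(-0.10944) = -30.375 m/s²;  |a| = 30.375 m/s².

30.4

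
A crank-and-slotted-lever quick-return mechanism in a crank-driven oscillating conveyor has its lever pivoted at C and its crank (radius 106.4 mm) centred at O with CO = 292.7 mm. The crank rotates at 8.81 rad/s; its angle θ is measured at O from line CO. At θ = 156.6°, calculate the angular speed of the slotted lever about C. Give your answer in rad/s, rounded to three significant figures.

3.82

ω = 8.81 rad/s
Crank pin A relative to C: A = (d + r cosθ, r sinθ); lever angle φ = atan2(r sinθ, d + r cosθ).
Differentiating tanφ: φ̇ = rω(d cosθ + r)/(d² + r² + 2dr cosθ).
d² + r² + 2dr cosθ = |CA|² = 0.0398305 m²;  d cosθ + r = -0.16223 m.
|ω_lever| = |0.1064·8.81·-0.16223| / 0.0398305 = 3.8179 rad/s.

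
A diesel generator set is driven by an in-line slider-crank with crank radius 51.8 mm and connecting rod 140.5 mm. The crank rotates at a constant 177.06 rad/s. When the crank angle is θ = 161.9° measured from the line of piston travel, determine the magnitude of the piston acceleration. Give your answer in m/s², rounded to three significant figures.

ω = 177.1 rad/s
x(θ) = r cosθ + √(L² − r² sin²θ); with ω constant, a = ω²·d²x/dθ².
d²x/dθ² = −r cosθ − r²(cos2θ)/√u − r⁴ sin²2θ/(4u^{3/2}),  u = L² − r² sin²θ = 0.0194813 m².
Substituting r = 0.0518 m, L = 0.1405 m, θ = 161.9°: d²x/dθ² = +0.033493 m.
a = ω²·d²x/dθ² = (177.1)²·(+0.033493) = +1050 m/s²;  |a| = 1050 m/s².

1050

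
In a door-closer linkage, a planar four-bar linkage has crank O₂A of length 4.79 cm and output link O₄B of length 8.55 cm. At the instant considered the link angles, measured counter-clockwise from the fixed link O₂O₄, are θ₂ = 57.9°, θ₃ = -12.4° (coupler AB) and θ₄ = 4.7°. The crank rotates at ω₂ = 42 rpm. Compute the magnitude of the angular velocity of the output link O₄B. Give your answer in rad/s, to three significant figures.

ω₂ = 4.398 rad/s (from 42 rpm).
Differentiating the loop-closure r₂e^{iθ₂}+r₃e^{iθ₃}=r₁+r₄e^{iθ₄} gives r₂ω₂e^{iθ₂}+r₃ω₃e^{iθ₃}=r₄ω₄e^{iθ₄}.
Eliminating the other unknown: ω₄ = r₂ω₂ sin(θ₂−θ₃) / [r₄ sin(θ₄−θ₃)].
Numerator sine = +0.94147; denominator sine = +0.29404.
Result = 0.0479·4.398·(+0.94147) / (0.0855·(+0.29404)) = +7.8895 rad/s; magnitude 7.8895 rad/s.

7.89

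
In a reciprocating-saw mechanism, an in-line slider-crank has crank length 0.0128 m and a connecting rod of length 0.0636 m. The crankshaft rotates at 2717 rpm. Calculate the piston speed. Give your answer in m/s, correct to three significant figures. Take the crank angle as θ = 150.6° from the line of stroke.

ω = 2π·2717/60 = 284.5 rad/s
For an in-line slider-crank, x = r cosθ + √(L² − r² sin²θ), so v = −rω sinθ·[1 + r cosθ/√(L² − r² sin²θ)].
With r = 0.0128 m, L = 0.0636 m, θ = 150.6°: √(L² − r² sin²θ) = 0.063289 m.
v = −0.0128·284.5·0.49090·[1 + 0.0128·-0.87121/0.063289] = -1.4728 m/s.
|v| = 1.4728 m/s.

1.47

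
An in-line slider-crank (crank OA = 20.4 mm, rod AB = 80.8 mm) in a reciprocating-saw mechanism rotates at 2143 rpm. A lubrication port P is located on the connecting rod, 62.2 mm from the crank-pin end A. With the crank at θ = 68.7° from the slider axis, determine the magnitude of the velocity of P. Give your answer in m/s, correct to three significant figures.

ω = 224.4 rad/s.  Crank-pin speed |V_A| = rω = 4.5781 m/s, perpendicular to OA.
Rod angle: sinφ = −(r/L) sinθ ⇒ φ = -13.605°; ω_rod = −rω cosθ/√(L²−r²sin²θ) = -21.176 rad/s.
V_P = V_A + ω_rod × AP, with AP = 0.0622 m along the rod.
Components: V_Px = −rω sinθ − a·ω_rod·sinφ = -4.5752 m/s;  V_Py = rω cosθ + a·ω_rod·cosφ = +0.38282 m/s.
|V_P| = √(V_Px² + V_Py²) = 4.5911 m/s.

4.59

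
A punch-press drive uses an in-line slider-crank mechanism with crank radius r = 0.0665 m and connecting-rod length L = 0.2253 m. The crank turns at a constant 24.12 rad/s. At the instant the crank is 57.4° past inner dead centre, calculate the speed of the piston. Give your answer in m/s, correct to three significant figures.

ω = 24.12 rad/s
For an in-line slider-crank, x = r cosθ + √(L² − r² sin²θ), so v = −rω sinθ·[1 + r cosθ/√(L² − r² sin²θ)].
With r = 0.0665 m, L = 0.2253 m, θ = 57.4°: √(L² − r² sin²θ) = 0.21822 m.
v = −0.0665·24.12·0.84245·[1 + 0.0665·0.53877/0.21822] = -1.5731 m/s.
|v| = 1.5731 m/s.

1.57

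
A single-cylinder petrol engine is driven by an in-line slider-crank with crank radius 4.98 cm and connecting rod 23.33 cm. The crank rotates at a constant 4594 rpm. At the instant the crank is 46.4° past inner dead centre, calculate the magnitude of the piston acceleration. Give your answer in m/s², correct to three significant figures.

ω = 2π·4594/60 = 481.1 rad/s
x(θ) = r cosθ + √(L² − r² sin²θ); with ω constant, a = ω²·d²x/dθ².
d²x/dθ² = −r cosθ − r²(cos2θ)/√u − r⁴ sin²2θ/(4u^{3/2}),  u = L² − r² sin²θ = 0.0531283 m².
Substituting r = 0.0498 m, L = 0.2333 m, θ = 46.4°: d²x/dθ² = -0.033943 m.
a = ω²·d²x/dθ² = (481.1)²·(-0.033943) = -7855.7 m/s²;  |a| = 7855.7 m/s².

7860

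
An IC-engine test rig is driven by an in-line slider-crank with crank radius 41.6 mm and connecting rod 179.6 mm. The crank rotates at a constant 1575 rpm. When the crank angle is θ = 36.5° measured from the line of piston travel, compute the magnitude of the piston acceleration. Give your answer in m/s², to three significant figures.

990

ω = 2π·1575/60 = 164.9 rad/s
x(θ) = r cosθ + √(L² − r² sin²θ); with ω constant, a = ω²·d²x/dθ².
d²x/dθ² = −r cosθ − r²(cos2θ)/√u − r⁴ sin²2θ/(4u^{3/2}),  u = L² − r² sin²θ = 0.0316439 m².
Substituting r = 0.0416 m, L = 0.1796 m, θ = 36.5°: d²x/dθ² = -0.036406 m.
a = ω²·d²x/dθ² = (164.9)²·(-0.036406) = -990.37 m/s²;  |a| = 990.37 m/s².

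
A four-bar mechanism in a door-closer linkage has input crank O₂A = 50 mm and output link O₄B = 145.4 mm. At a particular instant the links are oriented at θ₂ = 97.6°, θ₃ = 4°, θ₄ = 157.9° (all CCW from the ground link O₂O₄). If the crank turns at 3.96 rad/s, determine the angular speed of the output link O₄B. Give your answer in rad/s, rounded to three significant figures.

ω₂ = 3.96 rad/s
Differentiating the loop-closure r₂e^{iθ₂}+r₃e^{iθ₃}=r₁+r₄e^{iθ₄} gives r₂ω₂e^{iθ₂}+r₃ω₃e^{iθ₃}=r₄ω₄e^{iθ₄}.
Eliminating the other unknown: ω₄ = r₂ω₂ sin(θ₂−θ₃) / [r₄ sin(θ₄−θ₃)].
Numerator sine = +0.99803; denominator sine = +0.43994.
Result = 0.05·3.96·(+0.99803) / (0.1454·(+0.43994)) = +3.0892 rad/s; magnitude 3.0892 rad/s.

3.09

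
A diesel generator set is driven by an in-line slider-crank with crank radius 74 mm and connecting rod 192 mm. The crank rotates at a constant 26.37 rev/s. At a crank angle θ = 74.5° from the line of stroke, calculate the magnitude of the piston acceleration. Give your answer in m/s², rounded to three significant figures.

ω = 2π·26.4 = 165.7 rad/s
x(θ) = r cosθ + √(L² − r² sin²θ); with ω constant, a = ω²·d²x/dθ².
d²x/dθ² = −r cosθ − r²(cos2θ)/√u − r⁴ sin²2θ/(4u^{3/2}),  u = L² − r² sin²θ = 0.0317791 m².
Substituting r = 0.074 m, L = 0.192 m, θ = 74.5°: d²x/dθ² = +0.0062038 m.
a = ω²·d²x/dθ² = (165.7)²·(+0.0062038) = +170.31 m/s²;  |a| = 170.31 m/s².

170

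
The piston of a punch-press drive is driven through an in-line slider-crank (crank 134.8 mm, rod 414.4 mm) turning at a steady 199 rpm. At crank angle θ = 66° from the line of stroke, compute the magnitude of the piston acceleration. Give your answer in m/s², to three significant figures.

10.8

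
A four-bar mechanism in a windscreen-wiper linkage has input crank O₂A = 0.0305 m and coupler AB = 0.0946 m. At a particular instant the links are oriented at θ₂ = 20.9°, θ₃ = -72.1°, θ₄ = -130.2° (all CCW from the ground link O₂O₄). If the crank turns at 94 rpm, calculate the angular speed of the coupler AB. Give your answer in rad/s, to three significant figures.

1.81

ω₂ = 9.844 rad/s (from 94 rpm).
Differentiating the loop-closure r₂e^{iθ₂}+r₃e^{iθ₃}=r₁+r₄e^{iθ₄} gives r₂ω₂e^{iθ₂}+r₃ω₃e^{iθ₃}=r₄ω₄e^{iθ₄}.
Eliminating the other unknown: ω₃ = r₂ω₂ sin(θ₄−θ₂) / [r₃ sin(θ₃−θ₄)].
Numerator sine = -0.48328; denominator sine = +0.84897.
Result = 0.0305·9.844·(-0.48328) / (0.0946·(+0.84897)) = -1.8066 rad/s; magnitude 1.8066 rad/s.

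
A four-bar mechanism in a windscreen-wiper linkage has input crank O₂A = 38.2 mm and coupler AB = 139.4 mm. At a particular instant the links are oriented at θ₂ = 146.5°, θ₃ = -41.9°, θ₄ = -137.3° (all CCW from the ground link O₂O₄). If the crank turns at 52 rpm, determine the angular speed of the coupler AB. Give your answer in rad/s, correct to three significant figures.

1.46

ω₂ = 5.445 rad/s (from 52 rpm).
Differentiating the loop-closure r₂e^{iθ₂}+r₃e^{iθ₃}=r₁+r₄e^{iθ₄} gives r₂ω₂e^{iθ₂}+r₃ω₃e^{iθ₃}=r₄ω₄e^{iθ₄}.
Eliminating the other unknown: ω₃ = r₂ω₂ sin(θ₄−θ₂) / [r₃ sin(θ₃−θ₄)].
Numerator sine = +0.97113; denominator sine = +0.99556.
Result = 0.0382·5.445·(+0.97113) / (0.1394·(+0.99556)) = +1.4556 rad/s; magnitude 1.4556 rad/s.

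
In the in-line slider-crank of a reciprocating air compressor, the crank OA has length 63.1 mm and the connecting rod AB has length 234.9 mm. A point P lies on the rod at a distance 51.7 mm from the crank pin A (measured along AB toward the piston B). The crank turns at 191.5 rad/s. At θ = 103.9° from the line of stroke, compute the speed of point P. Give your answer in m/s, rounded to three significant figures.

ω = 191.5 rad/s.  Crank-pin speed |V_A| = rω = 12.084 m/s, perpendicular to OA.
Rod angle: sinφ = −(r/L) sinθ ⇒ φ = -15.115°; ω_rod = −rω cosθ/√(L²−r²sin²θ) = +12.801 rad/s.
V_P = V_A + ω_rod × AP, with AP = 0.0517 m along the rod.
Components: V_Px = −rω sinθ − a·ω_rod·sinφ = -11.557 m/s;  V_Py = rω cosθ + a·ω_rod·cosφ = -2.2639 m/s.
|V_P| = √(V_Px² + V_Py²) = 11.777 m/s.

11.8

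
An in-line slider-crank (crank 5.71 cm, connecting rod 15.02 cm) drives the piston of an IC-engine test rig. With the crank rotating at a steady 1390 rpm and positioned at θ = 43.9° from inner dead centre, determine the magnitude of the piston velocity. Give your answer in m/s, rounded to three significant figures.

7.40

ω = 2π·1390/60 = 145.6 rad/s
For an in-line slider-crank, x = r cosθ + √(L² − r² sin²θ), so v = −rω sinθ·[1 + r cosθ/√(L² − r² sin²θ)].
With r = 0.0571 m, L = 0.1502 m, θ = 43.9°: √(L² − r² sin²θ) = 0.14489 m.
v = −0.0571·145.6·0.69340·[1 + 0.0571·0.72055/0.14489] = -7.3998 m/s.
|v| = 7.3998 m/s.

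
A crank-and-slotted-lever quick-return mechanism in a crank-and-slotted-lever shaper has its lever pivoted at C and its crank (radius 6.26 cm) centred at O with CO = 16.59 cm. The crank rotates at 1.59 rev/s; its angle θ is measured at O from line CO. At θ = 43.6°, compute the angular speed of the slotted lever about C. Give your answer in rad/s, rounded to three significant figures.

2.46

ω = 9.99 rad/s (from 1.59 rev/s).
Crank pin A relative to C: A = (d + r cosθ, r sinθ); lever angle φ = atan2(r sinθ, d + r cosθ).
Differentiating tanφ: φ̇ = rω(d cosθ + r)/(d² + r² + 2dr cosθ).
d² + r² + 2dr cosθ = |CA|² = 0.0464831 m²;  d cosθ + r = +0.18274 m.
|ω_lever| = |0.0626·9.99·+0.18274| / 0.0464831 = 2.4586 rad/s.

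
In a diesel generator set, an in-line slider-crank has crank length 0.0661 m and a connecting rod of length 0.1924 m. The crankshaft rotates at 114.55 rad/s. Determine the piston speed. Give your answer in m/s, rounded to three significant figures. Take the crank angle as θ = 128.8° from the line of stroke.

ω = 114.5 rad/s
For an in-line slider-crank, x = r cosθ + √(L² − r² sin²θ), so v = −rω sinθ·[1 + r cosθ/√(L² − r² sin²θ)].
With r = 0.0661 m, L = 0.1924 m, θ = 128.8°: √(L² − r² sin²θ) = 0.18538 m.
v = −0.0661·114.5·0.77934·[1 + 0.0661·-0.62660/0.18538] = -4.5825 m/s.
|v| = 4.5825 m/s.

4.58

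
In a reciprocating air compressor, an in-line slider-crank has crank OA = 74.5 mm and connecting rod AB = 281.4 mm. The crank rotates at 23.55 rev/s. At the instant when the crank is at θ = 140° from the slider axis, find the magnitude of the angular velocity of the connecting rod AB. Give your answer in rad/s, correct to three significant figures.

30.5

ω = 148 rad/s (converted from 23.55 rev/s).
The rod makes angle φ with the slider axis where L sinφ = r sinθ; differentiating, L cosφ·φ̇ = r ω cosθ.
L cosφ = √(L² − r² sin²θ) = 0.2773 m.
|ω_rod| = r ω |cosθ| / √(L² − r² sin²θ) = 0.0745·148·0.76604/0.2773 = 30.454 rad/s.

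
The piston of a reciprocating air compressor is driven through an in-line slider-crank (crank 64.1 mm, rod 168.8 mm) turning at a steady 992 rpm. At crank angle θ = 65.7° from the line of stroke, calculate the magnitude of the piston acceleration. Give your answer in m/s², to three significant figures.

106

ω = 2π·992/60 = 103.9 rad/s
x(θ) = r cosθ + √(L² − r² sin²θ); with ω constant, a = ω²·d²x/dθ².
d²x/dθ² = −r cosθ − r²(cos2θ)/√u − r⁴ sin²2θ/(4u^{3/2}),  u = L² − r² sin²θ = 0.0250804 m².
Substituting r = 0.0641 m, L = 0.1688 m, θ = 65.7°: d²x/dθ² = -0.0098184 m.
a = ω²·d²x/dθ² = (103.9)²·(-0.0098184) = -105.96 m/s²;  |a| = 105.96 m/s².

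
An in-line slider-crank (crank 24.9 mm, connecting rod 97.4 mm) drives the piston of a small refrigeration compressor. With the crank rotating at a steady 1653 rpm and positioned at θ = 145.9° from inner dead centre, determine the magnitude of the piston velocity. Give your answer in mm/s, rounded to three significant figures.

ω = 2π·1653/60 = 173.1 rad/s
For an in-line slider-crank, x = r cosθ + √(L² − r² sin²θ), so v = −rω sinθ·[1 + r cosθ/√(L² − r² sin²θ)].
With r = 0.0249 m, L = 0.0974 m, θ = 145.9°: √(L² − r² sin²θ) = 0.096394 m.
v = −0.0249·173.1·0.56064·[1 + 0.0249·-0.82806/0.096394] = -1.8996 m/s.
|v| = 1.8996 m/s = 1899.6 mm/s.

1900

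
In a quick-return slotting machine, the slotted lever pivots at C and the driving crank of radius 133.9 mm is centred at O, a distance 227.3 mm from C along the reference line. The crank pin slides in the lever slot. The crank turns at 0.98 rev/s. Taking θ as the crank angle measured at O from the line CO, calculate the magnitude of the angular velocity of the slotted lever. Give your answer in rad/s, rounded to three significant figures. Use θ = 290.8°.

ω = 6.158 rad/s (from 0.98 rev/s).
Crank pin A relative to C: A = (d + r cosθ, r sinθ); lever angle φ = atan2(r sinθ, d + r cosθ).
Differentiating tanφ: φ̇ = rω(d cosθ + r)/(d² + r² + 2dr cosθ).
d² + r² + 2dr cosθ = |CA|² = 0.0912102 m²;  d cosθ + r = +0.21462 m.
|ω_lever| = |0.1339·6.158·+0.21462| / 0.0912102 = 1.94 rad/s.

1.94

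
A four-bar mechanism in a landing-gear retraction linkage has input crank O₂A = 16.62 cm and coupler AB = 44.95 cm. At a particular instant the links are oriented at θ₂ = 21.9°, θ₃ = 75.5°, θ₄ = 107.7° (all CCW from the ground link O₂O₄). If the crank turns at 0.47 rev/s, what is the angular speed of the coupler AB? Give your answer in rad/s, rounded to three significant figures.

ω₂ = 2.953 rad/s (from 0.47 rev/s).
Differentiating the loop-closure r₂e^{iθ₂}+r₃e^{iθ₃}=r₁+r₄e^{iθ₄} gives r₂ω₂e^{iθ₂}+r₃ω₃e^{iθ₃}=r₄ω₄e^{iθ₄}.
Eliminating the other unknown: ω₃ = r₂ω₂ sin(θ₄−θ₂) / [r₃ sin(θ₃−θ₄)].
Numerator sine = +0.99731; denominator sine = -0.53288.
Result = 0.1662·2.953·(+0.99731) / (0.4495·(-0.53288)) = -2.0435 rad/s; magnitude 2.0435 rad/s.

2.04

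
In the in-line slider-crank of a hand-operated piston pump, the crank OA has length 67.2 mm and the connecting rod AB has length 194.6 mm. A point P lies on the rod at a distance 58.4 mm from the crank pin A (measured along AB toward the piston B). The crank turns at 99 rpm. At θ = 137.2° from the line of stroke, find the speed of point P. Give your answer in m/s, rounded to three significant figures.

0.564

ω = 10.37 rad/s.  Crank-pin speed |V_A| = rω = 0.69668 m/s, perpendicular to OA.
Rod angle: sinφ = −(r/L) sinθ ⇒ φ = -13.570°; ω_rod = −rω cosθ/√(L²−r²sin²θ) = +2.7022 rad/s.
V_P = V_A + ω_rod × AP, with AP = 0.0584 m along the rod.
Components: V_Px = −rω sinθ − a·ω_rod·sinφ = -0.43633 m/s;  V_Py = rω cosθ + a·ω_rod·cosφ = -0.35777 m/s.
|V_P| = √(V_Px² + V_Py²) = 0.56425 m/s.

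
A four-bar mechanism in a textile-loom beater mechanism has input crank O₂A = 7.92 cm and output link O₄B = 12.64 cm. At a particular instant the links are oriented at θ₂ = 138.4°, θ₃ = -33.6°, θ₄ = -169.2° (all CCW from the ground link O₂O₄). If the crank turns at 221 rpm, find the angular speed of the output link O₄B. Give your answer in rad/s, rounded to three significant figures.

ω₂ = 23.14 rad/s (from 221 rpm).
Differentiating the loop-closure r₂e^{iθ₂}+r₃e^{iθ₃}=r₁+r₄e^{iθ₄} gives r₂ω₂e^{iθ₂}+r₃ω₃e^{iθ₃}=r₄ω₄e^{iθ₄}.
Eliminating the other unknown: ω₄ = r₂ω₂ sin(θ₂−θ₃) / [r₄ sin(θ₄−θ₃)].
Numerator sine = +0.13917; denominator sine = -0.69966.
Result = 0.0792·23.14·(+0.13917) / (0.1264·(-0.69966)) = -2.8845 rad/s; magnitude 2.8845 rad/s.

2.88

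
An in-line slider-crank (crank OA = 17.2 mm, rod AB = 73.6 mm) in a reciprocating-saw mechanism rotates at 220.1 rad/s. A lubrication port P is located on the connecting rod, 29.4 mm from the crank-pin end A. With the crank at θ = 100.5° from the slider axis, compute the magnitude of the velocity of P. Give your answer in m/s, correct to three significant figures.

3.68

ω = 220.1 rad/s.  Crank-pin speed |V_A| = rω = 3.7857 m/s, perpendicular to OA.
Rod angle: sinφ = −(r/L) sinθ ⇒ φ = -13.284°; ω_rod = −rω cosθ/√(L²−r²sin²θ) = +9.6313 rad/s.
V_P = V_A + ω_rod × AP, with AP = 0.0294 m along the rod.
Components: V_Px = −rω sinθ − a·ω_rod·sinφ = -3.6573 m/s;  V_Py = rω cosθ + a·ω_rod·cosφ = -0.41431 m/s.
|V_P| = √(V_Px² + V_Py²) = 3.6807 m/s.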